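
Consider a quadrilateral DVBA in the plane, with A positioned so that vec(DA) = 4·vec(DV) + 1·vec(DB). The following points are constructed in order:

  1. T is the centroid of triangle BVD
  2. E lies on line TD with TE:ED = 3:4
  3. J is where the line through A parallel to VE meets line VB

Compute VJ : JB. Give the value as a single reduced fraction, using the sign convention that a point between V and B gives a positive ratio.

Set D = (0, 0), V = (1, 0), B = (0, 1), A = (4, 1); any affine frame gives the same invariant.
1. T is the centroid of triangle BVD ⇒ T = (1/3, 1/3)
2. E lies on line TD with TE:ED = 3:4 ⇒ E = (4/21, 4/21)
3. J is where the line through A parallel to VE meets line VB ⇒ J = (-16/13, 29/13)
J = V + t·(B−V) with t = 29/13, so VJ:JB = t:(1−t) = 29/13:-16/13

VJ:JB = -29/16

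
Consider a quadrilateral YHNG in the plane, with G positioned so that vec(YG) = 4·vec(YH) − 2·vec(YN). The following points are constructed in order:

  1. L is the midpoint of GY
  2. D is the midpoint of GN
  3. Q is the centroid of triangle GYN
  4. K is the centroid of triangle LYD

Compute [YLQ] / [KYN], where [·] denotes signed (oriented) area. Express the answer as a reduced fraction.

[YLQ]:[KYN] = -1/2

Set Y = (0, 0), H = (1, 0), N = (0, 1), G = (4, -2); any affine frame gives the same invariant.
1. L is the midpoint of GY ⇒ L = (2, -1)
2. D is the midpoint of GN ⇒ D = (2, -1/2)
3. Q is the centroid of triangle GYN ⇒ Q = (4/3, -1/3)
4. K is the centroid of triangle LYD ⇒ K = (4/3, -1/2)
2·[YLQ] = 2/3, 2·[KYN] = -4/3
[YLQ]:[KYN] = 2/3:-4/3 = -1/2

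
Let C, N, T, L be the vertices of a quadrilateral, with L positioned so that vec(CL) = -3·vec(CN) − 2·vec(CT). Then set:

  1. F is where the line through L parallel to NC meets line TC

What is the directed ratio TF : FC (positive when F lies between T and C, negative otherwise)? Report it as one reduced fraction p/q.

TF:FC = -3/2

Assign C = (0, 0), N = (1, 0), T = (0, 1), L = (-3, -2) — the answer is frame-independent, so this choice is without loss of generality.
1. F is where the line through L parallel to NC meets line TC ⇒ F = (0, -2)
F = T + t·(C−T) with t = 3, so TF:FC = t:(1−t) = 3:-2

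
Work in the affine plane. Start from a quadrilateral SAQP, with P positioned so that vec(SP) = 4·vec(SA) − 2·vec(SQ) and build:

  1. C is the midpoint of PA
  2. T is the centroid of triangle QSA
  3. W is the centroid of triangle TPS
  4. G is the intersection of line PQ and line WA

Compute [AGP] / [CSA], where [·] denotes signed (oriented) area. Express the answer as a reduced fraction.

Assign S = (0, 0), A = (1, 0), Q = (0, 1), P = (4, -2) — the answer is frame-independent, so this choice is without loss of generality.
1. C is the midpoint of PA ⇒ C = (5/2, -1)
2. T is the centroid of triangle QSA ⇒ T = (1/3, 1/3)
3. W is the centroid of triangle TPS ⇒ W = (13/9, -5/9)
4. G is the intersection of line PQ and line WA ⇒ G = (1/2, 5/8)
2·[AGP] = -7/8, 2·[CSA] = -1
[AGP]:[CSA] = -7/8:-1 = 7/8

[AGP]:[CSA] = 7/8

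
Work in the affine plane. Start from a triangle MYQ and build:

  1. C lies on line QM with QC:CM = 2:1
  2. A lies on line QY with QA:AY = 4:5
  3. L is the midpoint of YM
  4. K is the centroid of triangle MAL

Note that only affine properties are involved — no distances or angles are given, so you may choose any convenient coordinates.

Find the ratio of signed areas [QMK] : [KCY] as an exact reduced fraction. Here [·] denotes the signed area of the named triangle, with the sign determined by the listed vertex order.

Assign M = (0, 0), Y = (1, 0), Q = (0, 1) — the answer is frame-independent, so this choice is without loss of generality.
1. C lies on line QM with QC:CM = 2:1 ⇒ C = (0, 1/3)
2. A lies on line QY with QA:AY = 4:5 ⇒ A = (4/9, 5/9)
3. L is the midpoint of YM ⇒ L = (1/2, 0)
4. K is the centroid of triangle MAL ⇒ K = (17/54, 5/27)
2·[QMK] = 17/54, 2·[KCY] = -7/162
[QMK]:[KCY] = 17/54:-7/162 = -51/7

[QMK]:[KCY] = -51/7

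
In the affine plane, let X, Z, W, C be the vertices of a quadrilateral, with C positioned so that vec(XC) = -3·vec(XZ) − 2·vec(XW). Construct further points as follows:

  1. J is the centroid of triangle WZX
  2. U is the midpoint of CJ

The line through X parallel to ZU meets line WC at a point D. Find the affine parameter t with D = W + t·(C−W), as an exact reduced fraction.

Assign X = (0, 0), Z = (1, 0), W = (0, 1), C = (-3, -2) — the answer is frame-independent, so this choice is without loss of generality.
1. J is the centroid of triangle WZX ⇒ J = (1/3, 1/3)
2. U is the midpoint of CJ ⇒ U = (-4/3, -5/6)
through X parallel to ZU: direction (-7/3, -5/6); meets WC at D = (-14/9, -5/9)
D = W + t·(C−W) with t = 14/27

t = 14/27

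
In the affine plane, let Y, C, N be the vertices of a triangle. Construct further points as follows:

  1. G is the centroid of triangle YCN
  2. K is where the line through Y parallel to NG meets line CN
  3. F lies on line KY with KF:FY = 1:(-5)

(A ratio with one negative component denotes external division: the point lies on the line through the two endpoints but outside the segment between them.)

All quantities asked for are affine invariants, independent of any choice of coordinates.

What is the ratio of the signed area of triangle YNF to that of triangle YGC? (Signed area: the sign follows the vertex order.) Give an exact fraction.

Set Y = (0, 0), C = (1, 0), N = (0, 1); any affine frame gives the same invariant.
1. G is the centroid of triangle YCN ⇒ G = (1/3, 1/3)
2. K is where the line through Y parallel to NG meets line CN ⇒ K = (-1, 2)
3. F lies on line KY with KF:FY = 1:(-5) ⇒ F = (-5/4, 5/2)
2·[YNF] = 5/4, 2·[YGC] = -1/3
[YNF]:[YGC] = 5/4:-1/3 = -15/4

[YNF]:[YGC] = -15/4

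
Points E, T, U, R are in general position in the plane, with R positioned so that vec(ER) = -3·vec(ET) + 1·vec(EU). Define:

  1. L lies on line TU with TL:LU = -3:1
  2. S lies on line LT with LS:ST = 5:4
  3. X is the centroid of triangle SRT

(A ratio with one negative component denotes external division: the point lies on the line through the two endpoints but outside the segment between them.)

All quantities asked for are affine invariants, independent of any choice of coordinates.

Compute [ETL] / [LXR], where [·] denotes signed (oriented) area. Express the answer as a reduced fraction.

[ETL]:[LXR] = -9/14

Assign E = (0, 0), T = (1, 0), U = (0, 1), R = (-3, 1) — the answer is frame-independent, so this choice is without loss of generality.
1. L lies on line TU with TL:LU = -3:1 ⇒ L = (-1/2, 3/2)
2. S lies on line LT with LS:ST = 5:4 ⇒ S = (1/3, 2/3)
3. X is the centroid of triangle SRT ⇒ X = (-5/9, 5/9)
2·[ETL] = 3/2, 2·[LXR] = -7/3
[ETL]:[LXR] = 3/2:-7/3 = -9/14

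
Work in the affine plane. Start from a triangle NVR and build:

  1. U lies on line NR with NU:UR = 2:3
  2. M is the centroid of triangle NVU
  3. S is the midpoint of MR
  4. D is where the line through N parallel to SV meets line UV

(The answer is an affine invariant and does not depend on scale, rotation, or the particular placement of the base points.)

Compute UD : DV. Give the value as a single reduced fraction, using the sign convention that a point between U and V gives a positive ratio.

Work in coordinates with N = (0, 0), V = (1, 0), R = (0, 1).
1. U lies on line NR with NU:UR = 2:3 ⇒ U = (0, 2/5)
2. M is the centroid of triangle NVU ⇒ M = (1/3, 2/15)
3. S is the midpoint of MR ⇒ S = (1/6, 17/30)
4. D is where the line through N parallel to SV meets line UV ⇒ D = (-10/7, 34/35)
D = U + t·(V−U) with t = -10/7, so UD:DV = t:(1−t) = -10/7:17/7

UD:DV = -10/17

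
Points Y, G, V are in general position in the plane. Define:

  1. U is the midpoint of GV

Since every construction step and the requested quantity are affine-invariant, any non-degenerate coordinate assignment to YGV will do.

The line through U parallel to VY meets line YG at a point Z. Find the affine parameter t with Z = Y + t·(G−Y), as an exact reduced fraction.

t = 1/2

Set Y = (0, 0), G = (1, 0), V = (0, 1); any affine frame gives the same invariant.
1. U is the midpoint of GV ⇒ U = (1/2, 1/2)
through U parallel to VY: direction (0, -1); meets YG at Z = (1/2, 0)
Z = Y + t·(G−Y) with t = 1/2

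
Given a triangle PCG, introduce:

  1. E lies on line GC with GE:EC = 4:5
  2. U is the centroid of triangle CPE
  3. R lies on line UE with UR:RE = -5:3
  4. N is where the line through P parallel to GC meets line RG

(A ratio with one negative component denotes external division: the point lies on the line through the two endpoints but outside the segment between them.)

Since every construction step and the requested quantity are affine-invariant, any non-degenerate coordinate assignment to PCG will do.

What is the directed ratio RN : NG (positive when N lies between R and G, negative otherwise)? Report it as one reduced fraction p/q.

Set P = (0, 0), C = (1, 0), G = (0, 1); any affine frame gives the same invariant.
1. E lies on line GC with GE:EC = 4:5 ⇒ E = (4/9, 5/9)
2. U is the centroid of triangle CPE ⇒ U = (13/27, 5/27)
3. R lies on line UE with UR:RE = -5:3 ⇒ R = (7/18, 10/9)
4. N is where the line through P parallel to GC meets line RG ⇒ N = (-7/9, 7/9)
N = R + t·(G−R) with t = 3, so RN:NG = t:(1−t) = 3:-2

RN:NG = -3/2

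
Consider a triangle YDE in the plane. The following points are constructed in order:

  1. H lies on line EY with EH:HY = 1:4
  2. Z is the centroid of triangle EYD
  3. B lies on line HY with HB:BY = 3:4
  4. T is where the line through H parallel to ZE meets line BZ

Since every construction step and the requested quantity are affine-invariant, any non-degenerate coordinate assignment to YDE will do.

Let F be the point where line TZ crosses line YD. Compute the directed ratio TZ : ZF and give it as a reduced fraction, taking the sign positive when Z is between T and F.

TZ:ZF = 13/95

Work in coordinates with Y = (0, 0), D = (1, 0), E = (0, 1).
1. H lies on line EY with EH:HY = 1:4 ⇒ H = (0, 4/5)
2. Z is the centroid of triangle EYD ⇒ Z = (1/3, 1/3)
3. B lies on line HY with HB:BY = 3:4 ⇒ B = (0, 16/35)
4. T is where the line through H parallel to ZE meets line BZ ⇒ T = (4/19, 36/95)
line TZ meets YD at F = (16/13, 0)
Z = T + t·(F−T) with t = 13/108, so TZ:ZF = 13/108:95/108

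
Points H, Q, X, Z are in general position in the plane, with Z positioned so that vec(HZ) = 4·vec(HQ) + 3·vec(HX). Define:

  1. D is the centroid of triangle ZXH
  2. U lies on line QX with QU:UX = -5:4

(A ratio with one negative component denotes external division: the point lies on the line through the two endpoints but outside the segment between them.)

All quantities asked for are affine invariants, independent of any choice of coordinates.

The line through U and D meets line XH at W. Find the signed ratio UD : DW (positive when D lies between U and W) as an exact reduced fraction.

Set H = (0, 0), Q = (1, 0), X = (0, 1), Z = (4, 3); any affine frame gives the same invariant.
1. D is the centroid of triangle ZXH ⇒ D = (4/3, 4/3)
2. U lies on line QX with QU:UX = -5:4 ⇒ U = (-4, 5)
line UD meets XH at W = (0, 9/4)
D = U + t·(W−U) with t = 4/3, so UD:DW = 4/3:-1/3

UD:DW = -4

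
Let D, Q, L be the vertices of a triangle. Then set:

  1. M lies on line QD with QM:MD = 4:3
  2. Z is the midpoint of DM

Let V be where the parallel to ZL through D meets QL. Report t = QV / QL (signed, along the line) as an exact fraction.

t = 14/11

Choose coordinates D = (0, 0), Q = (1, 0), L = (0, 1).
1. M lies on line QD with QM:MD = 4:3 ⇒ M = (3/7, 0)
2. Z is the midpoint of DM ⇒ Z = (3/14, 0)
through D parallel to ZL: direction (-3/14, 1); meets QL at V = (-3/11, 14/11)
V = Q + t·(L−Q) with t = 14/11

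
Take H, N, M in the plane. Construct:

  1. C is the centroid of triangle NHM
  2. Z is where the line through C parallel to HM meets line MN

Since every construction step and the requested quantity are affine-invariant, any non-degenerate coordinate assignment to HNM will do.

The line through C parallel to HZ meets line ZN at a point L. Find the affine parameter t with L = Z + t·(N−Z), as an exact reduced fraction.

t = 1/6

Assign H = (0, 0), N = (1, 0), M = (0, 1) — the answer is frame-independent, so this choice is without loss of generality.
1. C is the centroid of triangle NHM ⇒ C = (1/3, 1/3)
2. Z is where the line through C parallel to HM meets line MN ⇒ Z = (1/3, 2/3)
through C parallel to HZ: direction (1/3, 2/3); meets ZN at L = (4/9, 5/9)
L = Z + t·(N−Z) with t = 1/6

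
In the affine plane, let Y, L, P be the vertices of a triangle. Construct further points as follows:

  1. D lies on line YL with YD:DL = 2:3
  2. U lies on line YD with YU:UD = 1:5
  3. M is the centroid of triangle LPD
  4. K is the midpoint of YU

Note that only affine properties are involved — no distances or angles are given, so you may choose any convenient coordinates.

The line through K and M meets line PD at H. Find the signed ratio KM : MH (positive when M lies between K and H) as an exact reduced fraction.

KM:MH = -17/6

Work in coordinates with Y = (0, 0), L = (1, 0), P = (0, 1).
1. D lies on line YL with YD:DL = 2:3 ⇒ D = (2/5, 0)
2. U lies on line YD with YU:UD = 1:5 ⇒ U = (1/15, 0)
3. M is the centroid of triangle LPD ⇒ M = (7/15, 1/3)
4. K is the midpoint of YU ⇒ K = (1/30, 0)
line KM meets PD at H = (16/51, 11/51)
M = K + t·(H−K) with t = 17/11, so KM:MH = 17/11:-6/11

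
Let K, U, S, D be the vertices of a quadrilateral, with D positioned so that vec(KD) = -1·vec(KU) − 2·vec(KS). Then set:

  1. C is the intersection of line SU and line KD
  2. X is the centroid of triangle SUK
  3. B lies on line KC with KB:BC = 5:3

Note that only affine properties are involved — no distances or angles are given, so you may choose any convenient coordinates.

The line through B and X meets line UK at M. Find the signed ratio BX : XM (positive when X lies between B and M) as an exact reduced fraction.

BX:XM = 1/4

Assign K = (0, 0), U = (1, 0), S = (0, 1), D = (-1, -2) — the answer is frame-independent, so this choice is without loss of generality.
1. C is the intersection of line SU and line KD ⇒ C = (1/3, 2/3)
2. X is the centroid of triangle SUK ⇒ X = (1/3, 1/3)
3. B lies on line KC with KB:BC = 5:3 ⇒ B = (5/24, 5/12)
line BX meets UK at M = (5/6, 0)
X = B + t·(M−B) with t = 1/5, so BX:XM = 1/5:4/5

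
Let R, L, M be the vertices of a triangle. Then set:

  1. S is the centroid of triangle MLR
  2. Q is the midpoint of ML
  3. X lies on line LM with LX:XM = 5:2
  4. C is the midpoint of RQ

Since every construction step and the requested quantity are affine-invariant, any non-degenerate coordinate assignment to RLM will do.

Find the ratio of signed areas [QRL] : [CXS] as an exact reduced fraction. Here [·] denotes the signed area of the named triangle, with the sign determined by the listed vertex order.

[QRL]:[CXS] = -14

Work in coordinates with R = (0, 0), L = (1, 0), M = (0, 1).
1. S is the centroid of triangle MLR ⇒ S = (1/3, 1/3)
2. Q is the midpoint of ML ⇒ Q = (1/2, 1/2)
3. X lies on line LM with LX:XM = 5:2 ⇒ X = (2/7, 5/7)
4. C is the midpoint of RQ ⇒ C = (1/4, 1/4)
2·[QRL] = 1/2, 2·[CXS] = -1/28
[QRL]:[CXS] = 1/2:-1/28 = -14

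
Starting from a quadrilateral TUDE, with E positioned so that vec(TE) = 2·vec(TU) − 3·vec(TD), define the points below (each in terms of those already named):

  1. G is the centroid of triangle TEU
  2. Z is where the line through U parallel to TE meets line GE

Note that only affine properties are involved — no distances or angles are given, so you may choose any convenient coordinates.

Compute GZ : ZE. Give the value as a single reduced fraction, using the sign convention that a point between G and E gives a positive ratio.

GZ:ZE = -2/3

Choose coordinates T = (0, 0), U = (1, 0), D = (0, 1), E = (2, -3).
1. G is the centroid of triangle TEU ⇒ G = (1, -1)
2. Z is where the line through U parallel to TE meets line GE ⇒ Z = (-1, 3)
Z = G + t·(E−G) with t = -2, so GZ:ZE = t:(1−t) = -2:3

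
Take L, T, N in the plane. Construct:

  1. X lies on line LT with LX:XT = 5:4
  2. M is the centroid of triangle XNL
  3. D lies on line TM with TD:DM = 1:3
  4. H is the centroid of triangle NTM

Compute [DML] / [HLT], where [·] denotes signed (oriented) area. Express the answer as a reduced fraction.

Set L = (0, 0), T = (1, 0), N = (0, 1); any affine frame gives the same invariant.
1. X lies on line LT with LX:XT = 5:4 ⇒ X = (5/9, 0)
2. M is the centroid of triangle XNL ⇒ M = (5/27, 1/3)
3. D lies on line TM with TD:DM = 1:3 ⇒ D = (43/54, 1/12)
4. H is the centroid of triangle NTM ⇒ H = (32/81, 4/9)
2·[DML] = 1/4, 2·[HLT] = 4/9
[DML]:[HLT] = 1/4:4/9 = 9/16

[DML]:[HLT] = 9/16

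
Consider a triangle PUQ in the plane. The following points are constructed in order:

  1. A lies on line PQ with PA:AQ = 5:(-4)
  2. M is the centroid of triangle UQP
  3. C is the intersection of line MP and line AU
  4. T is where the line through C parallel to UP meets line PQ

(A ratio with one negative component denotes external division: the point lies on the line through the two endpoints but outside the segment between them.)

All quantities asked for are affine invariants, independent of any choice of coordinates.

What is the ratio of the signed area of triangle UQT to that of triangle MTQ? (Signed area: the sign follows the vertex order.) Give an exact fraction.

[UQT]:[MTQ] = -3

Assign P = (0, 0), U = (1, 0), Q = (0, 1) — the answer is frame-independent, so this choice is without loss of generality.
1. A lies on line PQ with PA:AQ = 5:(-4) ⇒ A = (0, 5)
2. M is the centroid of triangle UQP ⇒ M = (1/3, 1/3)
3. C is the intersection of line MP and line AU ⇒ C = (5/6, 5/6)
4. T is where the line through C parallel to UP meets line PQ ⇒ T = (0, 5/6)
2·[UQT] = 1/6, 2·[MTQ] = -1/18
[UQT]:[MTQ] = 1/6:-1/18 = -3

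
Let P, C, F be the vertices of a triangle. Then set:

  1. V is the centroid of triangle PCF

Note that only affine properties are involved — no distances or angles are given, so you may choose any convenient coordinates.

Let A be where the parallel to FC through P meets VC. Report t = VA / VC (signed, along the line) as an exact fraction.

t = -2

Assign P = (0, 0), C = (1, 0), F = (0, 1) — the answer is frame-independent, so this choice is without loss of generality.
1. V is the centroid of triangle PCF ⇒ V = (1/3, 1/3)
through P parallel to FC: direction (1, -1); meets VC at A = (-1, 1)
A = V + t·(C−V) with t = -2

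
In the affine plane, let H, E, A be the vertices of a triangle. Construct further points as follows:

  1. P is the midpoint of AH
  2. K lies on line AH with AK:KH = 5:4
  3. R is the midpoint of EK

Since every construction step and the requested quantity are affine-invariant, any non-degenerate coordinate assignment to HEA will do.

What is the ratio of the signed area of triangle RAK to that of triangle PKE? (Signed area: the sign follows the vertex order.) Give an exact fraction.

Assign H = (0, 0), E = (1, 0), A = (0, 1) — the answer is frame-independent, so this choice is without loss of generality.
1. P is the midpoint of AH ⇒ P = (0, 1/2)
2. K lies on line AH with AK:KH = 5:4 ⇒ K = (0, 4/9)
3. R is the midpoint of EK ⇒ R = (1/2, 2/9)
2·[RAK] = 5/18, 2·[PKE] = 1/18
[RAK]:[PKE] = 5/18:1/18 = 5

[RAK]:[PKE] = 5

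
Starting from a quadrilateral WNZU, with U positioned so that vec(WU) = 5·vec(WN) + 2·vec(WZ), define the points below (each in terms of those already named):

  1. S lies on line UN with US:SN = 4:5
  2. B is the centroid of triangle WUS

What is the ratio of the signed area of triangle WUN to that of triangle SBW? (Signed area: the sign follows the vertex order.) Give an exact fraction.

[WUN]:[SBW] = -27/4

Assign W = (0, 0), N = (1, 0), Z = (0, 1), U = (5, 2) — the answer is frame-independent, so this choice is without loss of generality.
1. S lies on line UN with US:SN = 4:5 ⇒ S = (29/9, 10/9)
2. B is the centroid of triangle WUS ⇒ B = (74/27, 28/27)
2·[WUN] = -2, 2·[SBW] = 8/27
[WUN]:[SBW] = -2:8/27 = -27/4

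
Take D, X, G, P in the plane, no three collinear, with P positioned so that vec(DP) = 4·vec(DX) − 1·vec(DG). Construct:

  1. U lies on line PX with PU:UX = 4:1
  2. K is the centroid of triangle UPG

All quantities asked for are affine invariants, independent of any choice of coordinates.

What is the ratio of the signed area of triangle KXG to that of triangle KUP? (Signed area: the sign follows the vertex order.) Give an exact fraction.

[KXG]:[KUP] = -3/2

Work in coordinates with D = (0, 0), X = (1, 0), G = (0, 1), P = (4, -1).
1. U lies on line PX with PU:UX = 4:1 ⇒ U = (8/5, -1/5)
2. K is the centroid of triangle UPG ⇒ K = (28/15, -1/15)
2·[KXG] = -4/5, 2·[KUP] = 8/15
[KXG]:[KUP] = -4/5:8/15 = -3/2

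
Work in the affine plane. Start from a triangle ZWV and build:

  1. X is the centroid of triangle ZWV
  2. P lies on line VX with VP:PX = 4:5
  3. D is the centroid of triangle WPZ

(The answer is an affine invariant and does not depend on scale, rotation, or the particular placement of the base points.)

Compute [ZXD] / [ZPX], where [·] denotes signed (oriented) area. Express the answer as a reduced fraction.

Choose coordinates Z = (0, 0), W = (1, 0), V = (0, 1).
1. X is the centroid of triangle ZWV ⇒ X = (1/3, 1/3)
2. P lies on line VX with VP:PX = 4:5 ⇒ P = (4/27, 19/27)
3. D is the centroid of triangle WPZ ⇒ D = (31/81, 19/81)
2·[ZXD] = -4/81, 2·[ZPX] = -5/27
[ZXD]:[ZPX] = -4/81:-5/27 = 4/15

[ZXD]:[ZPX] = 4/15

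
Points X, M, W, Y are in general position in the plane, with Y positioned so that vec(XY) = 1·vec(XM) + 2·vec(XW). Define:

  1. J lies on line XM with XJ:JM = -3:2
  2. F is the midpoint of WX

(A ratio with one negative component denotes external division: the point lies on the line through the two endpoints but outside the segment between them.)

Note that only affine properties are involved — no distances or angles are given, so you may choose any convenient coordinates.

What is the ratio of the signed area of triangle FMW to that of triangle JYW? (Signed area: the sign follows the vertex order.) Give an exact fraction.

Assign X = (0, 0), M = (1, 0), W = (0, 1), Y = (1, 2) — the answer is frame-independent, so this choice is without loss of generality.
1. J lies on line XM with XJ:JM = -3:2 ⇒ J = (3, 0)
2. F is the midpoint of WX ⇒ F = (0, 1/2)
2·[FMW] = 1/2, 2·[JYW] = 4
[FMW]:[JYW] = 1/2:4 = 1/8

[FMW]:[JYW] = 1/8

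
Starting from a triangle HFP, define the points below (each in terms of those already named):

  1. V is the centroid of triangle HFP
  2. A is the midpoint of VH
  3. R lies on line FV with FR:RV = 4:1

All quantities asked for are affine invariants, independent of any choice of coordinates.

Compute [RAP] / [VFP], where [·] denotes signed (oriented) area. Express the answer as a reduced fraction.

[RAP]:[VFP] = -4/5

Assign H = (0, 0), F = (1, 0), P = (0, 1) — the answer is frame-independent, so this choice is without loss of generality.
1. V is the centroid of triangle HFP ⇒ V = (1/3, 1/3)
2. A is the midpoint of VH ⇒ A = (1/6, 1/6)
3. R lies on line FV with FR:RV = 4:1 ⇒ R = (7/15, 4/15)
2·[RAP] = -4/15, 2·[VFP] = 1/3
[RAP]:[VFP] = -4/15:1/3 = -4/5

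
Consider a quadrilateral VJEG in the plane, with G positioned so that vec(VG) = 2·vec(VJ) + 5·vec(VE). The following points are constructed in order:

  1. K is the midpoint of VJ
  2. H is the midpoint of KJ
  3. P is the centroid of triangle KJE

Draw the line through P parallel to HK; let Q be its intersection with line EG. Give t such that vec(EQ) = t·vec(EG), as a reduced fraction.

Choose coordinates V = (0, 0), J = (1, 0), E = (0, 1), G = (2, 5).
1. K is the midpoint of VJ ⇒ K = (1/2, 0)
2. H is the midpoint of KJ ⇒ H = (3/4, 0)
3. P is the centroid of triangle KJE ⇒ P = (1/2, 1/3)
through P parallel to HK: direction (-1/4, 0); meets EG at Q = (-1/3, 1/3)
Q = E + t·(G−E) with t = -1/6

t = -1/6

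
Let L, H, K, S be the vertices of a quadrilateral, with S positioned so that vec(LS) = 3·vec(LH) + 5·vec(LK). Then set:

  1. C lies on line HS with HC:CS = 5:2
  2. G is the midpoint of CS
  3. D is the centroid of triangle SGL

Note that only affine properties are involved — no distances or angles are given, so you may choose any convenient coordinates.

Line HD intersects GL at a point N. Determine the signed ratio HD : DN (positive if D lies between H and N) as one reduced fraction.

HD:DN = -19

Choose coordinates L = (0, 0), H = (1, 0), K = (0, 1), S = (3, 5).
1. C lies on line HS with HC:CS = 5:2 ⇒ C = (17/7, 25/7)
2. G is the midpoint of CS ⇒ G = (19/7, 30/7)
3. D is the centroid of triangle SGL ⇒ D = (40/21, 65/21)
line HD meets GL at N = (13/7, 390/133)
D = H + t·(N−H) with t = 19/18, so HD:DN = 19/18:-1/18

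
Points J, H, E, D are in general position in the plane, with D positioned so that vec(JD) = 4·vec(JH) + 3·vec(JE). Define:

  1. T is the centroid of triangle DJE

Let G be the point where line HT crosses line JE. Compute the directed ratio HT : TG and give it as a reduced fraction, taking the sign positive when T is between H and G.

HT:TG = -1/4

Work in coordinates with J = (0, 0), H = (1, 0), E = (0, 1), D = (4, 3).
1. T is the centroid of triangle DJE ⇒ T = (4/3, 4/3)
line HT meets JE at G = (0, -4)
T = H + t·(G−H) with t = -1/3, so HT:TG = -1/3:4/3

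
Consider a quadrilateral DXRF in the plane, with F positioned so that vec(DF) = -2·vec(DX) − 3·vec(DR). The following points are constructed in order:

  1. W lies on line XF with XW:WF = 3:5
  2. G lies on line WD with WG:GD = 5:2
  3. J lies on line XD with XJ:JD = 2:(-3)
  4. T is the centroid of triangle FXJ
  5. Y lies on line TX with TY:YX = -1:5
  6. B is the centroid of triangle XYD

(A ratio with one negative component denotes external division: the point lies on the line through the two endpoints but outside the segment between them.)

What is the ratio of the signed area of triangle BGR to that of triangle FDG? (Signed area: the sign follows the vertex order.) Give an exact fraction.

[BGR]:[FDG] = 377/270

Assign D = (0, 0), X = (1, 0), R = (0, 1), F = (-2, -3) — the answer is frame-independent, so this choice is without loss of generality.
1. W lies on line XF with XW:WF = 3:5 ⇒ W = (-1/8, -9/8)
2. G lies on line WD with WG:GD = 5:2 ⇒ G = (-1/28, -9/28)
3. J lies on line XD with XJ:JD = 2:(-3) ⇒ J = (3, 0)
4. T is the centroid of triangle FXJ ⇒ T = (2/3, -1)
5. Y lies on line TX with TY:YX = -1:5 ⇒ Y = (7/12, -5/4)
6. B is the centroid of triangle XYD ⇒ B = (19/36, -5/12)
2·[BGR] = -377/504, 2·[FDG] = -15/28
[BGR]:[FDG] = -377/504:-15/28 = 377/270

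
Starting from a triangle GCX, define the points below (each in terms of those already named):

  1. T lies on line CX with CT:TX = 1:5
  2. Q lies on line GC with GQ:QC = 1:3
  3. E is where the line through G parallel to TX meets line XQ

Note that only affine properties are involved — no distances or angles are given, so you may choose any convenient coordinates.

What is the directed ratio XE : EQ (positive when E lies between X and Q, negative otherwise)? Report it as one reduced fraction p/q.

Work in coordinates with G = (0, 0), C = (1, 0), X = (0, 1).
1. T lies on line CX with CT:TX = 1:5 ⇒ T = (5/6, 1/6)
2. Q lies on line GC with GQ:QC = 1:3 ⇒ Q = (1/4, 0)
3. E is where the line through G parallel to TX meets line XQ ⇒ E = (1/3, -1/3)
E = X + t·(Q−X) with t = 4/3, so XE:EQ = t:(1−t) = 4/3:-1/3

XE:EQ = -4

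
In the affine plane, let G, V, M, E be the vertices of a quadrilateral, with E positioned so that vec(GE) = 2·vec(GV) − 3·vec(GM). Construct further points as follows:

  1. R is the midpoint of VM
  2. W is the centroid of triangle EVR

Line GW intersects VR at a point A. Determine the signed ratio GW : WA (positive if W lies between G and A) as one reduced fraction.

GW:WA = 1/2

Work in coordinates with G = (0, 0), V = (1, 0), M = (0, 1), E = (2, -3).
1. R is the midpoint of VM ⇒ R = (1/2, 1/2)
2. W is the centroid of triangle EVR ⇒ W = (7/6, -5/6)
line GW meets VR at A = (7/2, -5/2)
W = G + t·(A−G) with t = 1/3, so GW:WA = 1/3:2/3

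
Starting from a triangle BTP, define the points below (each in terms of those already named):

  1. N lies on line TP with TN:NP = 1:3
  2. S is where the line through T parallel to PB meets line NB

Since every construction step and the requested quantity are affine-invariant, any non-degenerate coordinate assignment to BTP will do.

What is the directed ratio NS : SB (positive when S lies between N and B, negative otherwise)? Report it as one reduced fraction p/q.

NS:SB = -1/4

Work in coordinates with B = (0, 0), T = (1, 0), P = (0, 1).
1. N lies on line TP with TN:NP = 1:3 ⇒ N = (3/4, 1/4)
2. S is where the line through T parallel to PB meets line NB ⇒ S = (1, 1/3)
S = N + t·(B−N) with t = -1/3, so NS:SB = t:(1−t) = -1/3:4/3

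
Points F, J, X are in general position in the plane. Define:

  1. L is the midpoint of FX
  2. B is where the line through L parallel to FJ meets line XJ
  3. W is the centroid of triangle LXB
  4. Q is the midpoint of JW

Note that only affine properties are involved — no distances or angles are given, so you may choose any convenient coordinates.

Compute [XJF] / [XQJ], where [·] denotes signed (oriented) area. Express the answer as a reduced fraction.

[XJF]:[XQJ] = -12

Work in coordinates with F = (0, 0), J = (1, 0), X = (0, 1).
1. L is the midpoint of FX ⇒ L = (0, 1/2)
2. B is where the line through L parallel to FJ meets line XJ ⇒ B = (1/2, 1/2)
3. W is the centroid of triangle LXB ⇒ W = (1/6, 2/3)
4. Q is the midpoint of JW ⇒ Q = (7/12, 1/3)
2·[XJF] = -1, 2·[XQJ] = 1/12
[XJF]:[XQJ] = -1:1/12 = -12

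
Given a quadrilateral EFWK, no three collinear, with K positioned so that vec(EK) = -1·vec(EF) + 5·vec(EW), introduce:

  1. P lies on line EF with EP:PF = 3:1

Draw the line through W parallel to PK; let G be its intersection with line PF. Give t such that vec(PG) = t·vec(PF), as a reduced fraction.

Choose coordinates E = (0, 0), F = (1, 0), W = (0, 1), K = (-1, 5).
1. P lies on line EF with EP:PF = 3:1 ⇒ P = (3/4, 0)
through W parallel to PK: direction (-7/4, 5); meets PF at G = (7/20, 0)
G = P + t·(F−P) with t = -8/5

t = -8/5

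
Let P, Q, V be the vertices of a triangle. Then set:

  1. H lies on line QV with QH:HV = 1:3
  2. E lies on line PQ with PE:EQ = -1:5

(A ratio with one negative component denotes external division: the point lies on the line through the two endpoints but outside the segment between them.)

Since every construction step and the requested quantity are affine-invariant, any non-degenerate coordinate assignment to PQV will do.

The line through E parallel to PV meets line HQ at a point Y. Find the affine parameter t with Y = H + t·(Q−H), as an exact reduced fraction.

Set P = (0, 0), Q = (1, 0), V = (0, 1); any affine frame gives the same invariant.
1. H lies on line QV with QH:HV = 1:3 ⇒ H = (3/4, 1/4)
2. E lies on line PQ with PE:EQ = -1:5 ⇒ E = (-1/4, 0)
through E parallel to PV: direction (0, 1); meets HQ at Y = (-1/4, 5/4)
Y = H + t·(Q−H) with t = -4

t = -4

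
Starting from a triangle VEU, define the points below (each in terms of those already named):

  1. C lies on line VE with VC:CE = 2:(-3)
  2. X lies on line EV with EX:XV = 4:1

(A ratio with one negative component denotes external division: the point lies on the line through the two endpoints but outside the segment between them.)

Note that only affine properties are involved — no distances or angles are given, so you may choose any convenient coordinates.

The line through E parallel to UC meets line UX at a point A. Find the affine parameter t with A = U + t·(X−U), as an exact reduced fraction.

t = 15/11

Set V = (0, 0), E = (1, 0), U = (0, 1); any affine frame gives the same invariant.
1. C lies on line VE with VC:CE = 2:(-3) ⇒ C = (-2, 0)
2. X lies on line EV with EX:XV = 4:1 ⇒ X = (1/5, 0)
through E parallel to UC: direction (-2, -1); meets UX at A = (3/11, -4/11)
A = U + t·(X−U) with t = 15/11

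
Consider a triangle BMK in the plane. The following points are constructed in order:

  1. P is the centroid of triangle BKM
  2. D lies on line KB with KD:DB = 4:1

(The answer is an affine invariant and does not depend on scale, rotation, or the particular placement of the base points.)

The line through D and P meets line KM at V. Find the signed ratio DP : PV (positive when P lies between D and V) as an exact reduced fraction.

Work in coordinates with B = (0, 0), M = (1, 0), K = (0, 1).
1. P is the centroid of triangle BKM ⇒ P = (1/3, 1/3)
2. D lies on line KB with KD:DB = 4:1 ⇒ D = (0, 1/5)
line DP meets KM at V = (4/7, 3/7)
P = D + t·(V−D) with t = 7/12, so DP:PV = 7/12:5/12

DP:PV = 7/5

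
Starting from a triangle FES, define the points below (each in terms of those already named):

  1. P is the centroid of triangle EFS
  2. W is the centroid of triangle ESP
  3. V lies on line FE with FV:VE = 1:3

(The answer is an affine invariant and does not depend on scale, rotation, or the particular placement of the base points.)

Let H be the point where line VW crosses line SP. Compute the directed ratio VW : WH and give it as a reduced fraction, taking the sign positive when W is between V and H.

Work in coordinates with F = (0, 0), E = (1, 0), S = (0, 1).
1. P is the centroid of triangle EFS ⇒ P = (1/3, 1/3)
2. W is the centroid of triangle ESP ⇒ W = (4/9, 4/9)
3. V lies on line FE with FV:VE = 1:3 ⇒ V = (1/4, 0)
line VW meets SP at H = (11/30, 4/15)
W = V + t·(H−V) with t = 5/3, so VW:WH = 5/3:-2/3

VW:WH = -5/2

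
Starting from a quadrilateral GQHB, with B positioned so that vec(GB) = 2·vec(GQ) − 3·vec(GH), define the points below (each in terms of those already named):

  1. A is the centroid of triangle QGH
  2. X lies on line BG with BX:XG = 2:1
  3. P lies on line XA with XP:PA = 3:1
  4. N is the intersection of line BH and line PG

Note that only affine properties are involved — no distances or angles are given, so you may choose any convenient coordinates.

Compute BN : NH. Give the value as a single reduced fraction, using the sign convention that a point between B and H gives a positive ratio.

BN:NH = 3

Choose coordinates G = (0, 0), Q = (1, 0), H = (0, 1), B = (2, -3).
1. A is the centroid of triangle QGH ⇒ A = (1/3, 1/3)
2. X lies on line BG with BX:XG = 2:1 ⇒ X = (2/3, -1)
3. P lies on line XA with XP:PA = 3:1 ⇒ P = (5/12, 0)
4. N is the intersection of line BH and line PG ⇒ N = (1/2, 0)
N = B + t·(H−B) with t = 3/4, so BN:NH = t:(1−t) = 3/4:1/4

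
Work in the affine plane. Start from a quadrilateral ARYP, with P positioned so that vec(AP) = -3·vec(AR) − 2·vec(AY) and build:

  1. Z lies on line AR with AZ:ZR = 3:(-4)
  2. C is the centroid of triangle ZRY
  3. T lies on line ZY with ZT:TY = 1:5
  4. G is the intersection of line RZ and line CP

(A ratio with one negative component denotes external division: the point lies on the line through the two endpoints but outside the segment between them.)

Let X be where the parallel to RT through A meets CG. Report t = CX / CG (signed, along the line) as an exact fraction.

t = 19/22

Set A = (0, 0), R = (1, 0), Y = (0, 1), P = (-3, -2); any affine frame gives the same invariant.
1. Z lies on line AR with AZ:ZR = 3:(-4) ⇒ Z = (-3, 0)
2. C is the centroid of triangle ZRY ⇒ C = (-2/3, 1/3)
3. T lies on line ZY with ZT:TY = 1:5 ⇒ T = (-5/2, 1/6)
4. G is the intersection of line RZ and line CP ⇒ G = (-1, 0)
through A parallel to RT: direction (-7/2, 1/6); meets CG at X = (-21/22, 1/22)
X = C + t·(G−C) with t = 19/22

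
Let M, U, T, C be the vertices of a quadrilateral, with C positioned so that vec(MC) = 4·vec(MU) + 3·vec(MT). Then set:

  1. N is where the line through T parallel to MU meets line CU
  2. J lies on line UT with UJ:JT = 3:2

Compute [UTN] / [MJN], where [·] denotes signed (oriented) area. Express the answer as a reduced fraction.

Set M = (0, 0), U = (1, 0), T = (0, 1), C = (4, 3); any affine frame gives the same invariant.
1. N is where the line through T parallel to MU meets line CU ⇒ N = (2, 1)
2. J lies on line UT with UJ:JT = 3:2 ⇒ J = (2/5, 3/5)
2·[UTN] = -2, 2·[MJN] = -4/5
[UTN]:[MJN] = -2:-4/5 = 5/2

[UTN]:[MJN] = 5/2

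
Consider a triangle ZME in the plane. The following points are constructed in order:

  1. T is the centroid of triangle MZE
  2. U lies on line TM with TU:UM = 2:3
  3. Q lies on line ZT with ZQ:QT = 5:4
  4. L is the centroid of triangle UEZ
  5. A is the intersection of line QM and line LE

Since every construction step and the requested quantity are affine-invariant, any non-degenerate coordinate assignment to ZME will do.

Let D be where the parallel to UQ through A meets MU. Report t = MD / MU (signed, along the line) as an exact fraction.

Choose coordinates Z = (0, 0), M = (1, 0), E = (0, 1).
1. T is the centroid of triangle MZE ⇒ T = (1/3, 1/3)
2. U lies on line TM with TU:UM = 2:3 ⇒ U = (3/5, 1/5)
3. Q lies on line ZT with ZQ:QT = 5:4 ⇒ Q = (5/27, 5/27)
4. L is the centroid of triangle UEZ ⇒ L = (1/5, 2/5)
5. A is the intersection of line QM and line LE ⇒ A = (17/61, 10/61)
through A parallel to UQ: direction (-56/135, -2/135); meets MU at D = (197/305, 54/305)
D = M + t·(U−M) with t = 54/61

t = 54/61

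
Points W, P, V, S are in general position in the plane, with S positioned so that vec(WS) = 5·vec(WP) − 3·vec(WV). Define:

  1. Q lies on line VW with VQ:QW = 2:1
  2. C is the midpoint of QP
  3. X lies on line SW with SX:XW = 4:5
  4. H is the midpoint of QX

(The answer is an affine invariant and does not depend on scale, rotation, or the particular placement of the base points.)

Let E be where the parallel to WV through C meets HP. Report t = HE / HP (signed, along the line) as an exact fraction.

t = 16/7

Set W = (0, 0), P = (1, 0), V = (0, 1), S = (5, -3); any affine frame gives the same invariant.
1. Q lies on line VW with VQ:QW = 2:1 ⇒ Q = (0, 1/3)
2. C is the midpoint of QP ⇒ C = (1/2, 1/6)
3. X lies on line SW with SX:XW = 4:5 ⇒ X = (25/9, -5/3)
4. H is the midpoint of QX ⇒ H = (25/18, -2/3)
through C parallel to WV: direction (0, 1); meets HP at E = (1/2, 6/7)
E = H + t·(P−H) with t = 16/7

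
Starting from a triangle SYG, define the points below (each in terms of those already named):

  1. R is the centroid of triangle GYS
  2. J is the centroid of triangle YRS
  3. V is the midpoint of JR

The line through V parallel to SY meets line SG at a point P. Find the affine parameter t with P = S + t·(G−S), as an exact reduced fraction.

t = 2/9

Set S = (0, 0), Y = (1, 0), G = (0, 1); any affine frame gives the same invariant.
1. R is the centroid of triangle GYS ⇒ R = (1/3, 1/3)
2. J is the centroid of triangle YRS ⇒ J = (4/9, 1/9)
3. V is the midpoint of JR ⇒ V = (7/18, 2/9)
through V parallel to SY: direction (1, 0); meets SG at P = (0, 2/9)
P = S + t·(G−S) with t = 2/9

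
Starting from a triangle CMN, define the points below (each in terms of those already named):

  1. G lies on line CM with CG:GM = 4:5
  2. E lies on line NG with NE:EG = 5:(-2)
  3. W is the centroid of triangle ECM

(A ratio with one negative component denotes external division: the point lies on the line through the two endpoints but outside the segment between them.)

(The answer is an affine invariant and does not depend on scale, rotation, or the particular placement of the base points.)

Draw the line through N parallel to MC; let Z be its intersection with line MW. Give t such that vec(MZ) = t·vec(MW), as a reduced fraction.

t = -9/2

Set C = (0, 0), M = (1, 0), N = (0, 1); any affine frame gives the same invariant.
1. G lies on line CM with CG:GM = 4:5 ⇒ G = (4/9, 0)
2. E lies on line NG with NE:EG = 5:(-2) ⇒ E = (20/27, -2/3)
3. W is the centroid of triangle ECM ⇒ W = (47/81, -2/9)
through N parallel to MC: direction (-1, 0); meets MW at Z = (26/9, 1)
Z = M + t·(W−M) with t = -9/2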